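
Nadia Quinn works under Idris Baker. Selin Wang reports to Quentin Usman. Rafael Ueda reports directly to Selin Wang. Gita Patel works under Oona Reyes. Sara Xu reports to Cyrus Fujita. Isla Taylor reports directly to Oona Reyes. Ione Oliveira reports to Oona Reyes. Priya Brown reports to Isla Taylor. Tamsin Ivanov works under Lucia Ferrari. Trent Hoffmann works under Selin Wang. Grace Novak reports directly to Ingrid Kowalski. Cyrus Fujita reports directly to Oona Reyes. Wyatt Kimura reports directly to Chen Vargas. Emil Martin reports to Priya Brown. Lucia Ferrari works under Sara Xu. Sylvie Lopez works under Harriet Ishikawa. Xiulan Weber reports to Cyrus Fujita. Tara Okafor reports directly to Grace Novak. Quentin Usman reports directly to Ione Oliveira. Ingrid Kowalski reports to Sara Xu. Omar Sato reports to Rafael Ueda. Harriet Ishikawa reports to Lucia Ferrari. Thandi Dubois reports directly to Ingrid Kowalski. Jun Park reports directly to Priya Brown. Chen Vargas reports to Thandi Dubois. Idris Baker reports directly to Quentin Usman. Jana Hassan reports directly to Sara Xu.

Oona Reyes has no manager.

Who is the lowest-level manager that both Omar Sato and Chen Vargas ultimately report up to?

Oona Reyes

Omar Sato's chain of managers is Rafael Ueda, Selin Wang, Quentin Usman, Ione Oliveira, Oona Reyes. Chen Vargas's chain of managers is Thandi Dubois, Ingrid Kowalski, Sara Xu, Cyrus Fujita, Oona Reyes. The first manager that appears in both chains is Oona Reyes.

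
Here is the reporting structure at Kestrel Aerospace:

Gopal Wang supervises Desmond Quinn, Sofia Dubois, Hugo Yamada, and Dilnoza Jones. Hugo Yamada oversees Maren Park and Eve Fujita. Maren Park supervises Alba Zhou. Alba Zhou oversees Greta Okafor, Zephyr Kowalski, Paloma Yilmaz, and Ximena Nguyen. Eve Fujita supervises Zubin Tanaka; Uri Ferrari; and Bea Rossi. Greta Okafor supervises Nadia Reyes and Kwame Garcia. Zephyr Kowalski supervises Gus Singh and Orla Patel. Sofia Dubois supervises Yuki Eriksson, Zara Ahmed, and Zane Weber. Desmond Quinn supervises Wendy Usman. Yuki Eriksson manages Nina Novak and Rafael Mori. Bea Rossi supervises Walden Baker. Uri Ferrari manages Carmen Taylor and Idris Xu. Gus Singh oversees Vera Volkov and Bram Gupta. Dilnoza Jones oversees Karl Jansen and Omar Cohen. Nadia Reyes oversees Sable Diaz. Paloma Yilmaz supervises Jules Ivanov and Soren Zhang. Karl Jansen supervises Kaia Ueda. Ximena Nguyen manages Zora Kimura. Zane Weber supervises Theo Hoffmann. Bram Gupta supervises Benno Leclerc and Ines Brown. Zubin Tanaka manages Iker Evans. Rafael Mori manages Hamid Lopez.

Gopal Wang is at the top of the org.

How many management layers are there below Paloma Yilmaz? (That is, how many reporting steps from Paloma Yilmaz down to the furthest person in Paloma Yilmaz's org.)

The longest chain under Paloma Yilmaz runs Paloma Yilmaz → Soren Zhang, which is 1 level below Paloma Yilmaz.

1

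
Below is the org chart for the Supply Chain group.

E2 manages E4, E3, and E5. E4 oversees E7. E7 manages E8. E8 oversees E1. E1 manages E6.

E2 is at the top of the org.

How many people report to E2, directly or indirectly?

7

E2 directly manages E4, E3, E5. Under E4: E7, E8, E1, E6 (4). E3 has no reports. E5 has no reports. So E2's organization is 3 direct reports plus everyone under them: 5 + 1 + 1 = 7.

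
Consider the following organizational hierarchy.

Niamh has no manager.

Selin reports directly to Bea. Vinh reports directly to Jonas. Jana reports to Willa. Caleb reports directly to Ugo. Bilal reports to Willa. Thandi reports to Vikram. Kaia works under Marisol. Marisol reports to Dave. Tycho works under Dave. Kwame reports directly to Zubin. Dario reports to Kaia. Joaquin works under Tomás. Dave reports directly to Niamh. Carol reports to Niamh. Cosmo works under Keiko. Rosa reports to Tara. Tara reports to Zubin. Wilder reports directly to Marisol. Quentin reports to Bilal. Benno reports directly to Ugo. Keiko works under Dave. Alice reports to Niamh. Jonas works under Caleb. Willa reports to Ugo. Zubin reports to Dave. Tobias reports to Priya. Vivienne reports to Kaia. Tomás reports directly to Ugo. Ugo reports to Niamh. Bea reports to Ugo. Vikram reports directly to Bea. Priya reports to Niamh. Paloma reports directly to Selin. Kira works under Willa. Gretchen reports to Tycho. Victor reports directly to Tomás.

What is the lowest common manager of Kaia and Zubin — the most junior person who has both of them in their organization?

Dave

Kaia's chain of managers is Marisol, Dave, Niamh. Zubin's chain of managers is Dave, Niamh. The first manager that appears in both chains is Dave.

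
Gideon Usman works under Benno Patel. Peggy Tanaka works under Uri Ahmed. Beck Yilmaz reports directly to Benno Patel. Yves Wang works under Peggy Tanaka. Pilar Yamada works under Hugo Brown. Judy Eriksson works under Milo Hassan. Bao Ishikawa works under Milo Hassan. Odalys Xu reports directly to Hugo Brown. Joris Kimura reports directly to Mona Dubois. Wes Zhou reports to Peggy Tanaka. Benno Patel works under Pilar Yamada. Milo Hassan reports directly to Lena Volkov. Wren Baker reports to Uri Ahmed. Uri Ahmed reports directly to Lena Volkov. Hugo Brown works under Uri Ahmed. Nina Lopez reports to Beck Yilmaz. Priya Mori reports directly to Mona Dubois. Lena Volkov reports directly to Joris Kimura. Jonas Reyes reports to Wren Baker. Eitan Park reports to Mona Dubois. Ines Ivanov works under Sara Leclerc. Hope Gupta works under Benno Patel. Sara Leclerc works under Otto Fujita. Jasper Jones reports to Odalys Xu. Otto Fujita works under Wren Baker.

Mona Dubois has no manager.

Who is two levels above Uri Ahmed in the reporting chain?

Uri Ahmed reports to Lena Volkov, and Lena Volkov reports to Joris Kimura. So Uri Ahmed's skip-level manager is Joris Kimura.

Joris Kimura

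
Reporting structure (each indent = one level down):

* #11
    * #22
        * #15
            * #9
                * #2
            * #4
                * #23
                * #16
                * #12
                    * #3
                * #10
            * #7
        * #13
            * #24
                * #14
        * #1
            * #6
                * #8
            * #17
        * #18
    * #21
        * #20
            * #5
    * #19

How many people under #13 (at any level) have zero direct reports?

1

The only person in #13's organization with no one reporting to them is #14. That is 1.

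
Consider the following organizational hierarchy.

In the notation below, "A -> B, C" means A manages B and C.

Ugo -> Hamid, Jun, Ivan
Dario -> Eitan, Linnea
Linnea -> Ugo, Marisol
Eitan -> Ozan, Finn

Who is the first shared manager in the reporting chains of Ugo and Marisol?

Ugo's chain of managers is Linnea, Dario. Marisol's chain of managers is Linnea, Dario. The first manager that appears in both chains is Linnea.

Linnea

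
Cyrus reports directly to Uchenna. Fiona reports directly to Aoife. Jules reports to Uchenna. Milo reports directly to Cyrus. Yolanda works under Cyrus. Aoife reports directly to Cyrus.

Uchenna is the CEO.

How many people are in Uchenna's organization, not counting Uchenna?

6

Uchenna directly manages Cyrus, Jules. Under Cyrus: Milo, Aoife, Fiona, Yolanda (4). Jules has no reports. So Uchenna's organization is 2 direct reports plus everyone under them: 5 + 1 = 6.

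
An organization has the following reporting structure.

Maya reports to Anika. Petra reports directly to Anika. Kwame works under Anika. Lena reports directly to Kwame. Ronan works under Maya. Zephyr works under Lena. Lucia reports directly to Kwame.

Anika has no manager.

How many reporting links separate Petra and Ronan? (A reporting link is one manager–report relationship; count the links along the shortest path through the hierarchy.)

3

Petra is 1 level below Anika, and Ronan is 2 levels below Anika (their lowest common manager). The shortest path runs up from Petra to Anika and back down to Ronan: 1 + 2 = 3 links.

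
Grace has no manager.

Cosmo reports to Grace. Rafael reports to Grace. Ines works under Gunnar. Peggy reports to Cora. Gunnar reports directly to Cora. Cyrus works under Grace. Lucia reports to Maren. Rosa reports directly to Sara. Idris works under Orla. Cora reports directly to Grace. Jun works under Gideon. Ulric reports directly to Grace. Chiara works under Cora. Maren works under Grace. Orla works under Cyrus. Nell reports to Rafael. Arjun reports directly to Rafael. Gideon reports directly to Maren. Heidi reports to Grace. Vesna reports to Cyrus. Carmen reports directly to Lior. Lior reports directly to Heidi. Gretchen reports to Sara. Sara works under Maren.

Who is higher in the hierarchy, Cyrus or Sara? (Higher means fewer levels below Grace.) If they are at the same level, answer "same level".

Cyrus

Cyrus is 1 level below Grace; Sara is 2. Cyrus is higher.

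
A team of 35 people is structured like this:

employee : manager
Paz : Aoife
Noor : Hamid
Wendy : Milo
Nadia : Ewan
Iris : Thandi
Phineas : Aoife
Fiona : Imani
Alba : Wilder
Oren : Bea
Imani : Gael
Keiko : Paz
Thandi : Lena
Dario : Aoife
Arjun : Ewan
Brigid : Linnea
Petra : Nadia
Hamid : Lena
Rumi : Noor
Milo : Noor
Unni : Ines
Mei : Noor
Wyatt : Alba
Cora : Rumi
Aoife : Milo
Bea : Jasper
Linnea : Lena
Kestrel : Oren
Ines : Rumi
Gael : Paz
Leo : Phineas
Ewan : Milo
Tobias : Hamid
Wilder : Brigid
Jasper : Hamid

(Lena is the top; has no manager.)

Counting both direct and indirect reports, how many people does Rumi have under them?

Rumi directly manages Ines, Cora. Under Ines: Unni (1). Cora has no reports. So Rumi's organization is 2 direct reports plus everyone under them: 2 + 1 = 3.

3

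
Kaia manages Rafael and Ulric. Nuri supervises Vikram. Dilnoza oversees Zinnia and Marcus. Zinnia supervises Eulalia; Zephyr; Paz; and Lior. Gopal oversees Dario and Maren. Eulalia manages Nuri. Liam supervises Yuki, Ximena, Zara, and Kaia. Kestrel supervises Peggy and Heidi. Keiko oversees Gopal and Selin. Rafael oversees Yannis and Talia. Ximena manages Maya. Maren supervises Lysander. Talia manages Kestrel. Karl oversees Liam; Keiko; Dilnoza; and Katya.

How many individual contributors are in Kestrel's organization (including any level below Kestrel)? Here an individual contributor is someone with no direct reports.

2

The people in Kestrel's organization with no one reporting to them are Heidi, Peggy. That is 2.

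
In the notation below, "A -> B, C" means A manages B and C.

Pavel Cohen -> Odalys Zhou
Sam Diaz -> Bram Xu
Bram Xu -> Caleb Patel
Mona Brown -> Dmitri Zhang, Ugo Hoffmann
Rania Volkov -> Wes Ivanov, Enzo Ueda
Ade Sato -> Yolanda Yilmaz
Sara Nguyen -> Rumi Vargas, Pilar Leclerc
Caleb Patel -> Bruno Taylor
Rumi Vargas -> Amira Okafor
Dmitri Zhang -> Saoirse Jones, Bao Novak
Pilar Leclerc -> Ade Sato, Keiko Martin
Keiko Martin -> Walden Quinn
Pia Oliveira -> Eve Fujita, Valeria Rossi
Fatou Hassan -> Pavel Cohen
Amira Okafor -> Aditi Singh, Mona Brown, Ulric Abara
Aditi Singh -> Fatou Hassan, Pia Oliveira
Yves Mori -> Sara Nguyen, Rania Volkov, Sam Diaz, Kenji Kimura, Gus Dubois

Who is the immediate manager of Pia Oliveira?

Aditi Singh

Pia Oliveira reports directly to Aditi Singh.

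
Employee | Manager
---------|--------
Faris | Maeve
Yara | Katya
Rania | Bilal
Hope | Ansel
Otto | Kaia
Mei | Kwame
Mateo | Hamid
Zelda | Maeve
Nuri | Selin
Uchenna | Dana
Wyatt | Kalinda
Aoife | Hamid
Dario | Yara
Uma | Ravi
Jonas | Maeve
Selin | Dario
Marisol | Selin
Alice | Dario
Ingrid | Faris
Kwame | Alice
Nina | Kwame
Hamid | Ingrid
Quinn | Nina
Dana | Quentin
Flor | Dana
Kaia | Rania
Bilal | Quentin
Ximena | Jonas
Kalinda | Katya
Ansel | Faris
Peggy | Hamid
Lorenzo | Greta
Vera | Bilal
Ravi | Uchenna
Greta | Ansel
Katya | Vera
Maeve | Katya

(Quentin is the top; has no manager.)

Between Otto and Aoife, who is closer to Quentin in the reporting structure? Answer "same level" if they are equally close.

Otto

Otto is 4 levels below Quentin; Aoife is 8. Otto is higher.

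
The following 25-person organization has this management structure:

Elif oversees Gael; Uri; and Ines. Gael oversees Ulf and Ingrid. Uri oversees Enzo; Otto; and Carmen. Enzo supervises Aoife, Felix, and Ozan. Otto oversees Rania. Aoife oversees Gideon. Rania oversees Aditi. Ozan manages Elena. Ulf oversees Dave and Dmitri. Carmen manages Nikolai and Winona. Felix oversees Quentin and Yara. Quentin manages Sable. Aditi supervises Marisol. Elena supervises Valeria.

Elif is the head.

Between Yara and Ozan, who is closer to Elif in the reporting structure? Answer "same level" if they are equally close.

Ozan

Yara is 4 levels below Elif; Ozan is 3. Ozan is higher.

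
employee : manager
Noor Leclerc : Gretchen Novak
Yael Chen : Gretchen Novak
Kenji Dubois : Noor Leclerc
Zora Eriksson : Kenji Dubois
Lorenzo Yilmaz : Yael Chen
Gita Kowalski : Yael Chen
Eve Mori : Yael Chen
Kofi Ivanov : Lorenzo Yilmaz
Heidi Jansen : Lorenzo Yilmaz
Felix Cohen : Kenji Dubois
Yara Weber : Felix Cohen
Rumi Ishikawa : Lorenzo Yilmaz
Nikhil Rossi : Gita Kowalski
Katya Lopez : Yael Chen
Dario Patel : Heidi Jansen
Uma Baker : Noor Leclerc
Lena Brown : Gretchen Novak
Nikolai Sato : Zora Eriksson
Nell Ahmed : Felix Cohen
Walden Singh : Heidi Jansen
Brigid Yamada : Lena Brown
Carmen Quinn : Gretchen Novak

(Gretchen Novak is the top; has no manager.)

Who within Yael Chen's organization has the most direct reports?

Direct-report counts within Yael Chen's organization: Yael Chen has 4; Gita Kowalski has 1; Lorenzo Yilmaz has 3; Heidi Jansen has 2. The largest is 4, held by Yael Chen.

Yael Chen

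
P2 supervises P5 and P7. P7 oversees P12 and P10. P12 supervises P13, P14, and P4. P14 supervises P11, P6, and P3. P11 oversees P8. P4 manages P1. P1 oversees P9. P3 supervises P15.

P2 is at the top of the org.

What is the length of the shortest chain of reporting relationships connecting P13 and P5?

P13 is 3 levels below P2, and P5 is 1 level below P2 (their lowest common manager). The shortest path runs up from P13 to P2 and back down to P5: 3 + 1 = 4 links.

4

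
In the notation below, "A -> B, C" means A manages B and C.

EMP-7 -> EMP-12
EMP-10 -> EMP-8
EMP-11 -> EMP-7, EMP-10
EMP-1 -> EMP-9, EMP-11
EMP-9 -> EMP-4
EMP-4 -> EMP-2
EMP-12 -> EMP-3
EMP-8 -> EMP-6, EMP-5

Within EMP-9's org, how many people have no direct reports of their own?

1

The only person in EMP-9's organization with no one reporting to them is EMP-2. That is 1.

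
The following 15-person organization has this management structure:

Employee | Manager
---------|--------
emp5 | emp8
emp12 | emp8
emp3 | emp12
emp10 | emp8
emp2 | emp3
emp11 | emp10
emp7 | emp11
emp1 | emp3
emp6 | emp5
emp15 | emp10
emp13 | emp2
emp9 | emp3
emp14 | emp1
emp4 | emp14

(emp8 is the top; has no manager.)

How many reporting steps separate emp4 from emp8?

5

Chain from emp4 up to emp8: emp4 → emp14 → emp1 → emp3 → emp12 → emp8. That is 5 steps up, so emp4 is 5 levels below emp8.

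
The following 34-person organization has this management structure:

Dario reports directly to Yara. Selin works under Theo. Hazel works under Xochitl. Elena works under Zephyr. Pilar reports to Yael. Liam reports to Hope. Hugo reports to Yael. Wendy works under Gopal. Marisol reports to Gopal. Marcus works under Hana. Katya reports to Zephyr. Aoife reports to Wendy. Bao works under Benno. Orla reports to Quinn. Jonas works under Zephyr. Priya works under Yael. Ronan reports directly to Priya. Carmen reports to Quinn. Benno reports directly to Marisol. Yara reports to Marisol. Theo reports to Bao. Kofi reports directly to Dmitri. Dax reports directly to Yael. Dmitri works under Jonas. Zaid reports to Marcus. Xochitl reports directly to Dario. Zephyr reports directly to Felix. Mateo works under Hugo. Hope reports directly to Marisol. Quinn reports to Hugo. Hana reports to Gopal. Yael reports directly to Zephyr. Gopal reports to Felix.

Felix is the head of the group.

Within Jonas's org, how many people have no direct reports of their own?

The only person in Jonas's organization with no one reporting to them is Kofi. That is 1.

1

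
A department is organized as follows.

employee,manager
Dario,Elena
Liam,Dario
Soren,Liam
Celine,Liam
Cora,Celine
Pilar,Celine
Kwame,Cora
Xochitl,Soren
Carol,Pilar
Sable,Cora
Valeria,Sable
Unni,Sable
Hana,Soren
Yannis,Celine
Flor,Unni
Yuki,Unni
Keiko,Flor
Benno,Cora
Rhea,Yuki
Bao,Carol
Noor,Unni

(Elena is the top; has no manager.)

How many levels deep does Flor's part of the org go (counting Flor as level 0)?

1

The longest chain under Flor runs Flor → Keiko, which is 1 level below Flor.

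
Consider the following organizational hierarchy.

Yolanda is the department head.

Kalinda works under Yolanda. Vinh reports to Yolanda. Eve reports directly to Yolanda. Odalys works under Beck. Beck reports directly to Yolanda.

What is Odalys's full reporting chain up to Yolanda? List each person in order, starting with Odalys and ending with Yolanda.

Odalys reports to Beck. Beck reports to Yolanda. Yolanda is at the top.

Odalys -> Beck -> Yolanda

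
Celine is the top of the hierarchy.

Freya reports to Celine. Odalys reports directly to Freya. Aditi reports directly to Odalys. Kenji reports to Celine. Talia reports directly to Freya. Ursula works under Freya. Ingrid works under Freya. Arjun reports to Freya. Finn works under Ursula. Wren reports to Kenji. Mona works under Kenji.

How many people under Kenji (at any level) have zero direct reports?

2

The people in Kenji's organization with no one reporting to them are Mona, Wren. That is 2.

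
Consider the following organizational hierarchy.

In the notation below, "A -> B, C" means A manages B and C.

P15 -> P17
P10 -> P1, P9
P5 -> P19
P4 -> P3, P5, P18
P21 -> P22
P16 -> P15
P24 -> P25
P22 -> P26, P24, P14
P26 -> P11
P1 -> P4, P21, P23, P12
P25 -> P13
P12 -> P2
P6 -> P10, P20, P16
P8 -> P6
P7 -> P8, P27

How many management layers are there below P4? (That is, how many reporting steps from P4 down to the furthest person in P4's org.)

2

The longest chain under P4 runs P4 → P5 → P19, which is 2 levels below P4.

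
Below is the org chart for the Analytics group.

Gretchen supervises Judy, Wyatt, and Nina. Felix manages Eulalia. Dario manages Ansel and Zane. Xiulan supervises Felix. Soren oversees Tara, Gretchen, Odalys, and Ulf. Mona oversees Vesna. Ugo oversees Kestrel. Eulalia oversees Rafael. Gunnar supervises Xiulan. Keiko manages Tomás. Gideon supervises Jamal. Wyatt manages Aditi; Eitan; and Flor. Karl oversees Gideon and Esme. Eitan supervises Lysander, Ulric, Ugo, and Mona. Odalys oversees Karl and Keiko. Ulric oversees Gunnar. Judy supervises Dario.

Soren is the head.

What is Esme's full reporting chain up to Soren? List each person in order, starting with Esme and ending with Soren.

Esme reports to Karl. Karl reports to Odalys. Odalys reports to Soren. Soren is at the top.

Esme -> Karl -> Odalys -> Soren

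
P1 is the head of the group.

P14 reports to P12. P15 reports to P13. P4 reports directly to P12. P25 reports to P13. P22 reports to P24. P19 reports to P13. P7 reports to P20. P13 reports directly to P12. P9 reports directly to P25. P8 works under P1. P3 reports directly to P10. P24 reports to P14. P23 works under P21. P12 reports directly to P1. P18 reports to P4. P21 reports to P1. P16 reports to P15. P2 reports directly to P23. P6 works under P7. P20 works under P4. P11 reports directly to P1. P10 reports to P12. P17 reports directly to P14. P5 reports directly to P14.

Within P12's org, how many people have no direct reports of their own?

The people in P12's organization with no one reporting to them are P6, P18, P17, P5, P22, P3, P16, P9, P19. That is 9.

9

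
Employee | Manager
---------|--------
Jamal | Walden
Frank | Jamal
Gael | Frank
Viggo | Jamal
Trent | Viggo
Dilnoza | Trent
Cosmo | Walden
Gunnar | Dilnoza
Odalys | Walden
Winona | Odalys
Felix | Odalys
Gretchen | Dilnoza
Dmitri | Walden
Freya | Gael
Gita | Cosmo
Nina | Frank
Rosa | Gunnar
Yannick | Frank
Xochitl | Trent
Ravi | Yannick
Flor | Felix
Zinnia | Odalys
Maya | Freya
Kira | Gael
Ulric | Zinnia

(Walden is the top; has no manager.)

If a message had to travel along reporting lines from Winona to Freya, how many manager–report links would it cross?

6

Winona is 2 levels below Walden, and Freya is 4 levels below Walden (their lowest common manager). The shortest path runs up from Winona to Walden and back down to Freya: 2 + 4 = 6 links.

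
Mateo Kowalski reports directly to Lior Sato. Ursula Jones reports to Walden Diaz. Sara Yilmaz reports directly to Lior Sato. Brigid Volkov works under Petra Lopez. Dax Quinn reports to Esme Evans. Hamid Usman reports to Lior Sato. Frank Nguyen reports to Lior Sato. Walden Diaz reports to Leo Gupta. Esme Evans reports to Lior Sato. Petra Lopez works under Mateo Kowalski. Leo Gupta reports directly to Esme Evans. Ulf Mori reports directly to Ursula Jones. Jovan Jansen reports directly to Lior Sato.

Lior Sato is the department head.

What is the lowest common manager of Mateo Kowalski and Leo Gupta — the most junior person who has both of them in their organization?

Lior Sato

Mateo Kowalski's chain of managers is Lior Sato. Leo Gupta's chain of managers is Esme Evans, Lior Sato. The first manager that appears in both chains is Lior Sato.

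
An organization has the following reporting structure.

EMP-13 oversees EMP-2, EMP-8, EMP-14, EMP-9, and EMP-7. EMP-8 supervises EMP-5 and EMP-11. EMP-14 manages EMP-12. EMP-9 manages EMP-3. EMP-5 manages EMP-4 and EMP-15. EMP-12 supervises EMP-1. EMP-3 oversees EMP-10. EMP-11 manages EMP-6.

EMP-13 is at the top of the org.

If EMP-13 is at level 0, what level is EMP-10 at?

Chain from EMP-10 up to EMP-13: EMP-10 → EMP-3 → EMP-9 → EMP-13. That is 3 steps up, so EMP-10 is 3 levels below EMP-13.

3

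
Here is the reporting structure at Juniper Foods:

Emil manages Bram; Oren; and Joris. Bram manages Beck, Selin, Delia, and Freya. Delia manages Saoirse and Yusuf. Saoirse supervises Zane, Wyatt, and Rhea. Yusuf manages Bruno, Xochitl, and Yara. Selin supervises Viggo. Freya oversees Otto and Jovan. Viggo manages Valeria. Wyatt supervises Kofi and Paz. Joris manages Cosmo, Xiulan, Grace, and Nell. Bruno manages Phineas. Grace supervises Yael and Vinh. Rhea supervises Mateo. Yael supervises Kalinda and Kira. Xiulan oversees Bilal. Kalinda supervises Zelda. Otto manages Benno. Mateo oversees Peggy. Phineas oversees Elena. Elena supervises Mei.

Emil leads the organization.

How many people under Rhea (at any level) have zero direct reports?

1

The only person in Rhea's organization with no one reporting to them is Peggy. That is 1.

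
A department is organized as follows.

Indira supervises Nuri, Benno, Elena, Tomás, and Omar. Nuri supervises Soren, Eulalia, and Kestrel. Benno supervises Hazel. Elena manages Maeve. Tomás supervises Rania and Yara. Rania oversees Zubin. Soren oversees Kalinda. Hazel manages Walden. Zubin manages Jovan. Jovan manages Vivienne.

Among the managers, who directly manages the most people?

Direct-report counts: Indira has 5; Tomás has 2; Rania has 1; Zubin has 1; Jovan has 1; Elena has 1; Benno has 1; Hazel has 1; Nuri has 3; Soren has 1. The largest is 5, held by Indira.

Indira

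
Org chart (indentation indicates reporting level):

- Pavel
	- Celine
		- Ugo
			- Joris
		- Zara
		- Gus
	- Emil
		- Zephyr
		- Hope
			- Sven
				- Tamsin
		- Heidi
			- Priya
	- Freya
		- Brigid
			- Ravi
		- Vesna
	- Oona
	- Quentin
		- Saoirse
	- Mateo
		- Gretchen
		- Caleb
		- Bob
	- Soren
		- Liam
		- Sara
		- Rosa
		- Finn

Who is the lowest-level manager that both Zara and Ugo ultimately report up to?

Celine

Zara's chain of managers is Celine, Pavel. Ugo's chain of managers is Celine, Pavel. The first manager that appears in both chains is Celine.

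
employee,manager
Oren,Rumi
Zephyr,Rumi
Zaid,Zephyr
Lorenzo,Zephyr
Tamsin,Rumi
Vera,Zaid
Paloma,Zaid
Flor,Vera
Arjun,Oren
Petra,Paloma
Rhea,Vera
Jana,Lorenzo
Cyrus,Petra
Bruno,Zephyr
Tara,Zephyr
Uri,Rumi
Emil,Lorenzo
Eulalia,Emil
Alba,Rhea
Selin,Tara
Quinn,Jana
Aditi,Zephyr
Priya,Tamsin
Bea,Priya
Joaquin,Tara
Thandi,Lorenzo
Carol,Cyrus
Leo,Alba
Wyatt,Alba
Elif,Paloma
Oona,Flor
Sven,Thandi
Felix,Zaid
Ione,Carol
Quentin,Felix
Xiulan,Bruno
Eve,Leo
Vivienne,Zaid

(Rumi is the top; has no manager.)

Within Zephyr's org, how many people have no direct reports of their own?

The people in Zephyr's organization with no one reporting to them are Aditi, Joaquin, Selin, Xiulan, Sven, Eulalia, Quinn, Vivienne, Quentin, Elif, Ione, Wyatt, Eve, Oona. That is 14.

14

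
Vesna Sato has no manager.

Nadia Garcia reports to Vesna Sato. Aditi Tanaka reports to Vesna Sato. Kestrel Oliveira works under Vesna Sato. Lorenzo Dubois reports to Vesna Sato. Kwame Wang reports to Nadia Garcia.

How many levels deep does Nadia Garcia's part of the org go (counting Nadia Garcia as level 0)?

The longest chain under Nadia Garcia runs Nadia Garcia → Kwame Wang, which is 1 level below Nadia Garcia.

1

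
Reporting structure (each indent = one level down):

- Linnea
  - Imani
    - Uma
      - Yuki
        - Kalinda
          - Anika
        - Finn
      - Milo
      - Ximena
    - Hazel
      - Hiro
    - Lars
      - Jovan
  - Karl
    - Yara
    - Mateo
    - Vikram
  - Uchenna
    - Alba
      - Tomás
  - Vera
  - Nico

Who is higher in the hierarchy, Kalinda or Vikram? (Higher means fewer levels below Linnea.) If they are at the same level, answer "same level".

Vikram

Kalinda is 4 levels below Linnea; Vikram is 2. Vikram is higher.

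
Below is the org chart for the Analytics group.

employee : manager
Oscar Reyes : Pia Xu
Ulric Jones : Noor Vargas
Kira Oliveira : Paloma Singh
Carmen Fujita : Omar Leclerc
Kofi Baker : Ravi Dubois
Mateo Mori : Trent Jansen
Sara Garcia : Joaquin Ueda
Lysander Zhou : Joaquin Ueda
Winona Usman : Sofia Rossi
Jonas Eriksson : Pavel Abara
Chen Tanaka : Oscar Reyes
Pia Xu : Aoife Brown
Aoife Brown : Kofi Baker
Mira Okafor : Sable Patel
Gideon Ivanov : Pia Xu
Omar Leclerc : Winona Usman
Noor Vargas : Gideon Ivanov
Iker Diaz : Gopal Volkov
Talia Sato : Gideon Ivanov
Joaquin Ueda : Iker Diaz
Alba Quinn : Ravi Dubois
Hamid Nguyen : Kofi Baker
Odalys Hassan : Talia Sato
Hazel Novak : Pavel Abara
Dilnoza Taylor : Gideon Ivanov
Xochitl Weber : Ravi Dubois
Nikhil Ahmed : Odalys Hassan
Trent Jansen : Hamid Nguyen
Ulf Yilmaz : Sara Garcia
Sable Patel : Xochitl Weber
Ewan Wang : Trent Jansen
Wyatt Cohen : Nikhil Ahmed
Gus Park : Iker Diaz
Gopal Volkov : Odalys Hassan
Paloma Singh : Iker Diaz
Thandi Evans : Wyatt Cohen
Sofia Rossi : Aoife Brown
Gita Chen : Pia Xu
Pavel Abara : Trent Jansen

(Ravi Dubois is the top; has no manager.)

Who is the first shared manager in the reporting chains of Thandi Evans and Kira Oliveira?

Thandi Evans's chain of managers is Wyatt Cohen, Nikhil Ahmed, Odalys Hassan, Talia Sato, Gideon Ivanov, Pia Xu, Aoife Brown, Kofi Baker, Ravi Dubois. Kira Oliveira's chain of managers is Paloma Singh, Iker Diaz, Gopal Volkov, Odalys Hassan, Talia Sato, Gideon Ivanov, Pia Xu, Aoife Brown, Kofi Baker, Ravi Dubois. The first manager that appears in both chains is Odalys Hassan.

Odalys Hassan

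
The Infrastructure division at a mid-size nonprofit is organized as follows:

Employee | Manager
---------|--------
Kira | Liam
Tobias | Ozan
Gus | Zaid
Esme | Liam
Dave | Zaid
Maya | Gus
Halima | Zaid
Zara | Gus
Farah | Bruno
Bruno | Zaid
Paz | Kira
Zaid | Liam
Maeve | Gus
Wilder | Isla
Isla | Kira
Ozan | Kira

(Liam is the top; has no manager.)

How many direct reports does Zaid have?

4

Zaid directly manages Bruno, Gus, Halima, Dave. That is 4 direct reports.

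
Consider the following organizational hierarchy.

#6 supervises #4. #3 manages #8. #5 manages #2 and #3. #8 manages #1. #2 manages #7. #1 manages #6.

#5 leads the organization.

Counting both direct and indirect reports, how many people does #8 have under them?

#8 directly manages #1. Under #1: #6, #4 (2). That's 3 in total.

3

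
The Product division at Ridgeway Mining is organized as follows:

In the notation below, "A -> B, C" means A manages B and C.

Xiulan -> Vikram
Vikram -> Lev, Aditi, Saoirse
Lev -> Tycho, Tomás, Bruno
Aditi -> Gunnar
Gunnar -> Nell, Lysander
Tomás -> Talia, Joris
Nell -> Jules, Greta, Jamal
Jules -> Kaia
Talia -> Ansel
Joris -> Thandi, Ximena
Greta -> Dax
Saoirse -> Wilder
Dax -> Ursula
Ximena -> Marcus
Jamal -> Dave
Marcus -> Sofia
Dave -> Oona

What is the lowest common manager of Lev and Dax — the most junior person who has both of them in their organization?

Vikram

Lev's chain of managers is Vikram, Xiulan. Dax's chain of managers is Greta, Nell, Gunnar, Aditi, Vikram, Xiulan. The first manager that appears in both chains is Vikram.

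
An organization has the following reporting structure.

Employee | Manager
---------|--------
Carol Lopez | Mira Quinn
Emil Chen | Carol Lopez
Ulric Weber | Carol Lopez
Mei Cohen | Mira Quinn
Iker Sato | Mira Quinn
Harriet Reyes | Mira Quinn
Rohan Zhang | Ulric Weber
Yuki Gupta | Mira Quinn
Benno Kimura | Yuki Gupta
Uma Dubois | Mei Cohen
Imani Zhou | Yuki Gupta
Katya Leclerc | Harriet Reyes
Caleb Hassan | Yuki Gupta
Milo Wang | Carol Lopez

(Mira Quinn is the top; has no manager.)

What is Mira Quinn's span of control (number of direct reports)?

5

Mira Quinn directly manages Carol Lopez, Mei Cohen, Iker Sato, Harriet Reyes, Yuki Gupta. That is 5 direct reports.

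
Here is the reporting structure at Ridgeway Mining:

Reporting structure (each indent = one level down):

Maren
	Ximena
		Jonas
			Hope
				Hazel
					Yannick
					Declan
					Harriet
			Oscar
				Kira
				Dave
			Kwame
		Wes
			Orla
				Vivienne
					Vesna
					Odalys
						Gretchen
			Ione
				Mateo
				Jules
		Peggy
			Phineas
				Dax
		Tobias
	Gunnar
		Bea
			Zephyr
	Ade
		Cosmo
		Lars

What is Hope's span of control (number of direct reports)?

Hope directly manages Hazel. That is 1 direct report.

1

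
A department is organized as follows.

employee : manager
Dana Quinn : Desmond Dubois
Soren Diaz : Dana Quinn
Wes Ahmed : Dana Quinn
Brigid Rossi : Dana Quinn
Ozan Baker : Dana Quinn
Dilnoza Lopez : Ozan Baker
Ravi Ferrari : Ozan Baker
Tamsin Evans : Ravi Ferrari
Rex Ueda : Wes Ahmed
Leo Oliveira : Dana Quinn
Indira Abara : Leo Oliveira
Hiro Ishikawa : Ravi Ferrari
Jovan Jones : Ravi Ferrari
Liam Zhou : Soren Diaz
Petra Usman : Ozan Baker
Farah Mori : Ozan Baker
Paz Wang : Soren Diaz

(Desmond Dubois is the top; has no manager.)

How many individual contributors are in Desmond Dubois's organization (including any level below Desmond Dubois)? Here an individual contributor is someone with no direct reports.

The people in Desmond Dubois's organization with no one reporting to them are Indira Abara, Farah Mori, Petra Usman, Jovan Jones, Hiro Ishikawa, Tamsin Evans, Dilnoza Lopez, Brigid Rossi, Rex Ueda, Paz Wang, Liam Zhou. That is 11.

11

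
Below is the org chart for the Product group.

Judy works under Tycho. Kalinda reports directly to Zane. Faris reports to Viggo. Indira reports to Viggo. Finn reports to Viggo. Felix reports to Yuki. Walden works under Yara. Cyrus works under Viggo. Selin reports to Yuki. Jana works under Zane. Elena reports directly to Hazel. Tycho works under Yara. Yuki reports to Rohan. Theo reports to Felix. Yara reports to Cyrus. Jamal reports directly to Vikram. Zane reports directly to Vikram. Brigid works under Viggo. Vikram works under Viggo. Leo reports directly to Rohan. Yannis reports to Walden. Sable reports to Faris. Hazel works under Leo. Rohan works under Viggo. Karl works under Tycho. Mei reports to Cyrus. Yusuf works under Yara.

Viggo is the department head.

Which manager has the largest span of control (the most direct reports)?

Direct-report counts: Viggo has 7; Faris has 1; Vikram has 2; Zane has 2; Cyrus has 2; Yara has 3; Tycho has 2; Walden has 1; Rohan has 2; Yuki has 2; Felix has 1; Leo has 1; Hazel has 1. The largest is 7, held by Viggo.

Viggo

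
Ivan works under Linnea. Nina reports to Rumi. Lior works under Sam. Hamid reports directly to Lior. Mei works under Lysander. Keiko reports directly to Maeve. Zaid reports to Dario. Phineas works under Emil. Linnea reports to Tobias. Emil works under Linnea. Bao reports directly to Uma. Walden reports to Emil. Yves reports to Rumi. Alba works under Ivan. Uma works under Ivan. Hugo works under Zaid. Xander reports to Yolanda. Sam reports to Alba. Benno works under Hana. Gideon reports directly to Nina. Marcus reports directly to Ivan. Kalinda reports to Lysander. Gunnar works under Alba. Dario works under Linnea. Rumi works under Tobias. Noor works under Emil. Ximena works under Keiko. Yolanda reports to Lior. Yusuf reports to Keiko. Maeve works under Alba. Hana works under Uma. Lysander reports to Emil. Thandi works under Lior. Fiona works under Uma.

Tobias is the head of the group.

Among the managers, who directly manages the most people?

Direct-report counts: Tobias has 2; Rumi has 2; Nina has 1; Linnea has 3; Emil has 4; Lysander has 2; Ivan has 3; Uma has 3; Hana has 1; Alba has 3; Maeve has 1; Keiko has 2; Sam has 1; Lior has 3; Yolanda has 1; Dario has 1; Zaid has 1. The largest is 4, held by Emil.

Emil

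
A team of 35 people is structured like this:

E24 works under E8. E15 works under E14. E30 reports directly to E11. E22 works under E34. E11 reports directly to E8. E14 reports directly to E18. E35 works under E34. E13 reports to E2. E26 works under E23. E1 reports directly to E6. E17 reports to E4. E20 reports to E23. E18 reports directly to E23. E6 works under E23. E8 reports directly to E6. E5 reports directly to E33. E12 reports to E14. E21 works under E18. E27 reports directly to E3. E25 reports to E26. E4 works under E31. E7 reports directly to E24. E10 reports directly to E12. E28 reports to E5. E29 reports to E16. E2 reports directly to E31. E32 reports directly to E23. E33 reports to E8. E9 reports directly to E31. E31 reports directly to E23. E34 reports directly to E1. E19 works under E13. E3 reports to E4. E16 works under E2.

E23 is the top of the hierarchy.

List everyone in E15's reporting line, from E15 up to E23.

E15 reports to E14. E14 reports to E18. E18 reports to E23. E23 is at the top.

E15 -> E14 -> E18 -> E23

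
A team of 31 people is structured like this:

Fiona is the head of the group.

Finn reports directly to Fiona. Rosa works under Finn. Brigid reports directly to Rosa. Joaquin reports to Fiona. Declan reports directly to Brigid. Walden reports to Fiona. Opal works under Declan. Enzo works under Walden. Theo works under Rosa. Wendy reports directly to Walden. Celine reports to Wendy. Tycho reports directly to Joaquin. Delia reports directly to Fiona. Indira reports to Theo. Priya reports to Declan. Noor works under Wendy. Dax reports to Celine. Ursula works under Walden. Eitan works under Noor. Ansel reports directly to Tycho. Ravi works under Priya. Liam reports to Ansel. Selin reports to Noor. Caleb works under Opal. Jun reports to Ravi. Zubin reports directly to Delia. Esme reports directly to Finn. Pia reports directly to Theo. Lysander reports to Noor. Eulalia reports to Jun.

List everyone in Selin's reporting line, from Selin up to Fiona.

Selin -> Noor -> Wendy -> Walden -> Fiona

Selin reports to Noor. Noor reports to Wendy. Wendy reports to Walden. Walden reports to Fiona. Fiona is at the top.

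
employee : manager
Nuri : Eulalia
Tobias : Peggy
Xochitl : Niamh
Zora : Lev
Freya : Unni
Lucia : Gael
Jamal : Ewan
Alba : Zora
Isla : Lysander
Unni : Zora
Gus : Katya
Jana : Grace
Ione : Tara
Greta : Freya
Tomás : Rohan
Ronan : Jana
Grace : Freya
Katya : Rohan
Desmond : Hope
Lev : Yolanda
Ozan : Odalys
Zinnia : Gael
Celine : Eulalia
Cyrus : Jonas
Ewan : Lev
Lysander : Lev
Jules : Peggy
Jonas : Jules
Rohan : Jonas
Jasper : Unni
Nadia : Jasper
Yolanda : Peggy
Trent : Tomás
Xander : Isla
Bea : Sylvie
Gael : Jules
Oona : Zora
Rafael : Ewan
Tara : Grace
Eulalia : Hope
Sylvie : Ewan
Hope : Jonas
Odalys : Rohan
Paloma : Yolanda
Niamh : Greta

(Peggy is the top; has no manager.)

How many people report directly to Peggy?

Peggy directly manages Yolanda, Jules, Tobias. That is 3 direct reports.

3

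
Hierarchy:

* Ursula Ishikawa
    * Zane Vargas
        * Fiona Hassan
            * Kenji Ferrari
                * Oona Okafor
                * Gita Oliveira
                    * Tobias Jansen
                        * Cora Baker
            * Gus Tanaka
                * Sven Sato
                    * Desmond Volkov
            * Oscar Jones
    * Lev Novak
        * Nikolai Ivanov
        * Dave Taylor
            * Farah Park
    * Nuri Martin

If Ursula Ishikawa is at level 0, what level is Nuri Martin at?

1

Chain from Nuri Martin up to Ursula Ishikawa: Nuri Martin → Ursula Ishikawa. That is 1 step up, so Nuri Martin is 1 level below Ursula Ishikawa.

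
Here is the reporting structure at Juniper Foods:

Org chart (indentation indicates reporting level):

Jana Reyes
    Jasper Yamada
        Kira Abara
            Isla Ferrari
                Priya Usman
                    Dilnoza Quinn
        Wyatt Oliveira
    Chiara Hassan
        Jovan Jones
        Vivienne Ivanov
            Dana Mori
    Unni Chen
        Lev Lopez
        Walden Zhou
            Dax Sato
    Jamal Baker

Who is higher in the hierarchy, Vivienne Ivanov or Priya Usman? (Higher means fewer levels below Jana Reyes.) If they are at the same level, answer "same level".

Vivienne Ivanov is 2 levels below Jana Reyes; Priya Usman is 4. Vivienne Ivanov is higher.

Vivienne Ivanov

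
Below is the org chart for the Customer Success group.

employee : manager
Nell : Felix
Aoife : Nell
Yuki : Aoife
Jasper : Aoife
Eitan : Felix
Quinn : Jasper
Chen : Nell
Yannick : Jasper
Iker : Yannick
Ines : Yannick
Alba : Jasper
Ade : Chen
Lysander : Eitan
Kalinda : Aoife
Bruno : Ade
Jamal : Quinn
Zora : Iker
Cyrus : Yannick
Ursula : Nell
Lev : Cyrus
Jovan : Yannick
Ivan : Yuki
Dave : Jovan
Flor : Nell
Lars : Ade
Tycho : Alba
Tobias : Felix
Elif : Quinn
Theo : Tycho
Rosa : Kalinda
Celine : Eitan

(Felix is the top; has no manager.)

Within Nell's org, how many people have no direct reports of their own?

13

The people in Nell's organization with no one reporting to them are Flor, Ursula, Lars, Bruno, Rosa, Theo, Dave, Lev, Ines, Zora, Elif, Jamal, Ivan. That is 13.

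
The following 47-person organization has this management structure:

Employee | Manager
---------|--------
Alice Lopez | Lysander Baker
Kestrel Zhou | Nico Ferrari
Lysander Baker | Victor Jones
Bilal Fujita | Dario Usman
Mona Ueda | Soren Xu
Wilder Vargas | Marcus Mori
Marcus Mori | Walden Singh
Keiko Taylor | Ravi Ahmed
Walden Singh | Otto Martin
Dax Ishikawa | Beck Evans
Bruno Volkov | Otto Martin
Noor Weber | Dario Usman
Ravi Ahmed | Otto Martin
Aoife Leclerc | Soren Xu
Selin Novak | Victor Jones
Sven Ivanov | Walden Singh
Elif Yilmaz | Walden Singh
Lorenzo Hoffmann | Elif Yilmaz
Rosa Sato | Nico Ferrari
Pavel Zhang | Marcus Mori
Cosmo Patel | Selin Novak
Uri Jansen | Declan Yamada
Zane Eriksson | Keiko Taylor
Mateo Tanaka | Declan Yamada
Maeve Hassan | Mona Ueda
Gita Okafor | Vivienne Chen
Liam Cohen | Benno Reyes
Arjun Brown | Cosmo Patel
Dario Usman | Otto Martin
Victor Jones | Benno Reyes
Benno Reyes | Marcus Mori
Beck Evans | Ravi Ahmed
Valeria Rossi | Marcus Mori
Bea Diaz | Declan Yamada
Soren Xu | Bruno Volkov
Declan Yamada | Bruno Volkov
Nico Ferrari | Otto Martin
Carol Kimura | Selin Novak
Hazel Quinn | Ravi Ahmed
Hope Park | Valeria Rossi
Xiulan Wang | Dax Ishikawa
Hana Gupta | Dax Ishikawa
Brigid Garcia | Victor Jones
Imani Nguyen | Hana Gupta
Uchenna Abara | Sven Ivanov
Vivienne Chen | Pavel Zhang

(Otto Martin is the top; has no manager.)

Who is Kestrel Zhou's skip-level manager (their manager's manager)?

Kestrel Zhou reports to Nico Ferrari, and Nico Ferrari reports to Otto Martin. So Kestrel Zhou's skip-level manager is Otto Martin.

Otto Martin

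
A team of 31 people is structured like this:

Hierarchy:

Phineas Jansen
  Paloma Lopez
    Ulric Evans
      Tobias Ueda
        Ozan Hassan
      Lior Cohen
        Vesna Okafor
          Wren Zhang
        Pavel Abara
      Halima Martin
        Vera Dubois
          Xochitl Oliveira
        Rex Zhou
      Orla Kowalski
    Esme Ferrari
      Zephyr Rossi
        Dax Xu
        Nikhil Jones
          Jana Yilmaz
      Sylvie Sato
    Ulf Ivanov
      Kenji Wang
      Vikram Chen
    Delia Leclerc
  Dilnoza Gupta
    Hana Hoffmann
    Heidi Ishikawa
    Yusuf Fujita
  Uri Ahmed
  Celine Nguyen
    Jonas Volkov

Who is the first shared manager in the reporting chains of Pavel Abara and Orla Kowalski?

Ulric Evans

Pavel Abara's chain of managers is Lior Cohen, Ulric Evans, Paloma Lopez, Phineas Jansen. Orla Kowalski's chain of managers is Ulric Evans, Paloma Lopez, Phineas Jansen. The first manager that appears in both chains is Ulric Evans.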